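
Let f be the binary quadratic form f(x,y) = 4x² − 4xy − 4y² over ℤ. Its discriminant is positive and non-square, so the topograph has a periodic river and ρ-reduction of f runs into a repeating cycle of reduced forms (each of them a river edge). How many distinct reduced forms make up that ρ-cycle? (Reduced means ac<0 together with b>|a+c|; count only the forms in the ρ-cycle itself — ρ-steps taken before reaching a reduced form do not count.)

D = 80, ⌊√D⌋ = 8
descent: ρ → (-4,4,4)  [lands on river]
river: ρ → (4,4,-4)
ρ-cycle length = 2 (tail of 1 descent step not counted)

2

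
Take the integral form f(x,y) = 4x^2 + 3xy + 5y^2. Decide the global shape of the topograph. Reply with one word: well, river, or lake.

D = b²−4ac = 3² − 4·4·5 = -71
D < 0 ⇒ definite ⇒ every region one sign ⇒ single well

well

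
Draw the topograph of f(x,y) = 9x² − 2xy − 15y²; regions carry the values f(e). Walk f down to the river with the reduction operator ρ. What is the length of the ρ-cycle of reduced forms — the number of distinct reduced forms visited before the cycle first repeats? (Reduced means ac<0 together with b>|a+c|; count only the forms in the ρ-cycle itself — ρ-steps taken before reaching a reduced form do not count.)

D = 544, ⌊√D⌋ = 23
descent: ρ → (-15,2,9)
descent: ρ → (9,16,-8)  [lands on river]
river: ρ → (-8,16,9)
river: ρ → (9,20,-4)
river: ρ → (-4,20,9)
ρ-cycle length = 4 (tail of 2 descent steps not counted)

4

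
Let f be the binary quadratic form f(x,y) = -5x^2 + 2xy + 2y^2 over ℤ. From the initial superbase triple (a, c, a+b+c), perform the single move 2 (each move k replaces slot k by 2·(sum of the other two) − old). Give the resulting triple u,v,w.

start (-5,2,-1) = (f(1,0),f(0,1),f(1,1))
replace slot 2: 2·((-5)+(-1)) − 2 = -14 → (-5,-14,-1)

-5,-14,-1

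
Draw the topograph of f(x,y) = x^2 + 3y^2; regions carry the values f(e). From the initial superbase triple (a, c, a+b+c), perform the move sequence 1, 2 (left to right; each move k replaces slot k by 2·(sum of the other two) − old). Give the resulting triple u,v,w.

start (1,3,4) = (f(1,0),f(0,1),f(1,1))
replace slot 1: 2·(3+4) − 1 = 13 → (13,3,4)
replace slot 2: 2·(13+4) − 3 = 31 → (13,31,4)

13,31,4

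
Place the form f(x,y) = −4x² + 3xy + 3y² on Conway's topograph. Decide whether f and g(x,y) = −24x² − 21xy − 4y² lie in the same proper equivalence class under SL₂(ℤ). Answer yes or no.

D₁ = 57, D₂ = 57
river cycle of f (length 6): (3, 3, -4), (-4, 5, 2), (2, 7, -1), (-1, 7, 2), (2, 5, -4), (-4, 3, 3)
river cycle of g (length 6): (-4, 5, 2), (2, 7, -1), (-1, 7, 2), (2, 5, -4), (-4, 3, 3), (3, 3, -4)
cycles coincide ⇒ equivalent

yes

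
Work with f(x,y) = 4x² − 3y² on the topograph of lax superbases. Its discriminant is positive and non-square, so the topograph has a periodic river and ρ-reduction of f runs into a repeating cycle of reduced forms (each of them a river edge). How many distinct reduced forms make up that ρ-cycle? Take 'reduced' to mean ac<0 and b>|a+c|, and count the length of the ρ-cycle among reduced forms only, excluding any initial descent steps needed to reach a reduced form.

D = 48, ⌊√D⌋ = 6
descent: ρ → (-3,6,1)  [lands on river]
river: ρ → (1,6,-3)
ρ-cycle length = 2 (tail of 1 descent step not counted)

2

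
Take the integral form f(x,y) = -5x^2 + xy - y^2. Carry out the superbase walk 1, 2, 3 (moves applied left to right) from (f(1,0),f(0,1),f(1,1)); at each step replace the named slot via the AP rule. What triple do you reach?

start (-5,-1,-5) = (f(1,0),f(0,1),f(1,1))
replace slot 1: 2·((-1)+(-5)) − (-5) = -7 → (-7,-1,-5)
replace slot 2: 2·((-7)+(-5)) − (-1) = -23 → (-7,-23,-5)
replace slot 3: 2·((-7)+(-23)) − (-5) = -55 → (-7,-23,-55)

-7,-23,-55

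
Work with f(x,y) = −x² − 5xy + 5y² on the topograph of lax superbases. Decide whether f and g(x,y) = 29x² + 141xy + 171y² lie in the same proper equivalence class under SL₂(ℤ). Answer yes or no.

D₁ = 45, D₂ = 45
river cycle of f (length 2): (5, 5, -1), (-1, 5, 5)
river cycle of g (length 2): (5, 5, -1), (-1, 5, 5)
cycles coincide ⇒ equivalent

yes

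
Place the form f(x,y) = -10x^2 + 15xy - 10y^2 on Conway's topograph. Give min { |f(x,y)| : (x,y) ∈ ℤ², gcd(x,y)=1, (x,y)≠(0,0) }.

translate: b→5 (≡-15 mod 20), so (10,-15,10)→(10,5,5)
flip: (10,5,5)→(5,-5,10)
translate: b→5 (≡-5 mod 10), so (5,-5,10)→(5,5,10)
reduced (well bottom): (5,5,10) with a≤c, −a<b≤a
well minimum |f| = |-5| = 5 (negative-definite)

5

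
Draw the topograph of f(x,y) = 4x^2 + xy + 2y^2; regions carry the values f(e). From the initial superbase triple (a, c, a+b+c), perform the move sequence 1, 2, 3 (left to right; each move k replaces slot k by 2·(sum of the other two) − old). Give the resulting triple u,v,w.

start (4,2,7) = (f(1,0),f(0,1),f(1,1))
replace slot 1: 2·(2+7) − 4 = 14 → (14,2,7)
replace slot 2: 2·(14+7) − 2 = 40 → (14,40,7)
replace slot 3: 2·(14+40) − 7 = 101 → (14,40,101)

14,40,101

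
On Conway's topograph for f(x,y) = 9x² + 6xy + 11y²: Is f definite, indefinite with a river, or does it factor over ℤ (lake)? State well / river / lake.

D = b²−4ac = 6² − 4·9·11 = -360
D < 0 ⇒ definite ⇒ every region one sign ⇒ single well

well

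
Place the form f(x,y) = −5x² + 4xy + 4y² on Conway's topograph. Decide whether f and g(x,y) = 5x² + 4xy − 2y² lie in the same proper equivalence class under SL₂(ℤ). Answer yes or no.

D₁ = 96, D₂ = 56
discriminants differ ⇒ not SL₂(ℤ)-equivalent

no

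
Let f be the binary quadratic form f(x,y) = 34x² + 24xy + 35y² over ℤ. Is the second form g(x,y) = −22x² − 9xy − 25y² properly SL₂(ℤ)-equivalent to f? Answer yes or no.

D₁ = -4184, D₂ = -2119
discriminants differ ⇒ not SL₂(ℤ)-equivalent

no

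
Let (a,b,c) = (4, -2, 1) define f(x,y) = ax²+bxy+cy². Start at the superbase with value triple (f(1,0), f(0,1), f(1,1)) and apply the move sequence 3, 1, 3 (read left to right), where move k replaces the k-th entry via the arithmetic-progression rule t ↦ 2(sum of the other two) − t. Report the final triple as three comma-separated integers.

start (4,1,3) = (f(1,0),f(0,1),f(1,1))
replace slot 3: 2·(4+1) − 3 = 7 → (4,1,7)
replace slot 1: 2·(1+7) − 4 = 12 → (12,1,7)
replace slot 3: 2·(12+1) − 7 = 19 → (12,1,19)

12,1,19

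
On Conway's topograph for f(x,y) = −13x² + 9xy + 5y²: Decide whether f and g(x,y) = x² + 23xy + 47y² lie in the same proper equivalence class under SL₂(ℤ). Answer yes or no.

D₁ = 341, D₂ = 341
river cycle of f (length 6): (5, 11, -11), (-11, 11, 5), (5, 9, -13), (-13, 17, 1), (1, 17, -13), (-13, 9, 5)
river cycle of g (length 6): (1, 17, -13), (-13, 9, 5), (5, 11, -11), (-11, 11, 5), (5, 9, -13), (-13, 17, 1)
cycles coincide ⇒ equivalent

yes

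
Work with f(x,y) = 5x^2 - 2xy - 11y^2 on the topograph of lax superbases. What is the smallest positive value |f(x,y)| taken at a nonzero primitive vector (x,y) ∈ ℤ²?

descent: ρ → (-11,2,5)
descent: ρ → (5,8,-8)  [lands on river]
river: ρ → (-8,8,5)
river: ρ → (5,12,-4)
river: ρ → (-4,12,5)
closes: descent 2, river 4
min |a| on river = 4

4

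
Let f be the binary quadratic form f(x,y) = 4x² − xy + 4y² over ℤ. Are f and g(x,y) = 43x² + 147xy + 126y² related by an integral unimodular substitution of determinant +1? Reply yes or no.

D₁ = -63, D₂ = -63
f: flip: (4,-1,4)→(4,1,4)
f: reduced (well bottom): (4,1,4) with a≤c, −a<b≤a
g: translate: b→-25 (≡147 mod 86), so (43,147,126)→(43,-25,4)
g: flip: (43,-25,4)→(4,25,43)
g: translate: b→1 (≡25 mod 8), so (4,25,43)→(4,1,4)
g: reduced (well bottom): (4,1,4) with a≤c, −a<b≤a
reduced forms (4, 1, 4) vs (4, 1, 4) ⇒ equivalent

yes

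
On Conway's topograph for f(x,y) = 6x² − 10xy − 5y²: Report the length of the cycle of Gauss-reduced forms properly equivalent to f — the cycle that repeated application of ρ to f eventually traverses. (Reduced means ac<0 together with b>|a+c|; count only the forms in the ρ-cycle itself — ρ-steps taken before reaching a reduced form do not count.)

D = 220, ⌊√D⌋ = 14
descent: ρ → (-5,10,6)  [lands on river]
river: ρ → (6,14,-1)
river: ρ → (-1,14,6)
river: ρ → (6,10,-5)
ρ-cycle length = 4 (tail of 1 descent step not counted)

4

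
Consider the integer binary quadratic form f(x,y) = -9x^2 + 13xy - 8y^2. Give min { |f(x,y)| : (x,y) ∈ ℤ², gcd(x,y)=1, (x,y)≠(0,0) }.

translate: b→5 (≡-13 mod 18), so (9,-13,8)→(9,5,4)
flip: (9,5,4)→(4,-5,9)
translate: b→3 (≡-5 mod 8), so (4,-5,9)→(4,3,8)
reduced (well bottom): (4,3,8) with a≤c, −a<b≤a
well minimum |f| = |-4| = 4 (negative-definite)

4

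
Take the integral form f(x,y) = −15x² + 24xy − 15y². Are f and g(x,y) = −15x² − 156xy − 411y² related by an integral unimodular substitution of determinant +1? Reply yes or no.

D₁ = -324, D₂ = -324
f is negative-definite; reduce −f:
−f: translate: b→6 (≡-24 mod 30), so (15,-24,15)→(15,6,6)
−f: flip: (15,6,6)→(6,-6,15)
−f: translate: b→6 (≡-6 mod 12), so (6,-6,15)→(6,6,15)
−f: reduced (well bottom): (6,6,15) with a≤c, −a<b≤a
flip sign back: reduced form of f is (-6,-6,-15)
g is negative-definite; reduce −g:
−g: translate: b→6 (≡156 mod 30), so (15,156,411)→(15,6,6)
−g: flip: (15,6,6)→(6,-6,15)
−g: translate: b→6 (≡-6 mod 12), so (6,-6,15)→(6,6,15)
−g: reduced (well bottom): (6,6,15) with a≤c, −a<b≤a
flip sign back: reduced form of g is (-6,-6,-15)
reduced forms (-6, -6, -15) vs (-6, -6, -15) ⇒ equivalent

yes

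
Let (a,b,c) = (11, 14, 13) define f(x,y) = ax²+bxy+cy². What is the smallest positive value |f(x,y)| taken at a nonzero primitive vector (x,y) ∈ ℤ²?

translate: b→-8 (≡14 mod 22), so (11,14,13)→(11,-8,10)
flip: (11,-8,10)→(10,8,11)
reduced (well bottom): (10,8,11) with a≤c, −a<b≤a
well minimum = a = 10

10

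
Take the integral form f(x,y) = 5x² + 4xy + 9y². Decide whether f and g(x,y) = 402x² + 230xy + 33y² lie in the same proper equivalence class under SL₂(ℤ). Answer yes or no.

D₁ = -164, D₂ = -164
f: reduced (well bottom): (5,4,9) with a≤c, −a<b≤a
g: flip: (402,230,33)→(33,-230,402)
g: translate: b→-32 (≡-230 mod 66), so (33,-230,402)→(33,-32,9)
g: flip: (33,-32,9)→(9,32,33)
g: translate: b→-4 (≡32 mod 18), so (9,32,33)→(9,-4,5)
g: flip: (9,-4,5)→(5,4,9)
g: reduced (well bottom): (5,4,9) with a≤c, −a<b≤a
reduced forms (5, 4, 9) vs (5, 4, 9) ⇒ equivalent

yes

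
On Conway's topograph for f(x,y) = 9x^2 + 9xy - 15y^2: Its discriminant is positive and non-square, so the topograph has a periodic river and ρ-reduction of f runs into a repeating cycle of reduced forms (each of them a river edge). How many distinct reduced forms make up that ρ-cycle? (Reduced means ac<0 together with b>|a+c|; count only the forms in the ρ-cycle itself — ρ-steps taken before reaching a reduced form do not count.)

D = 621, ⌊√D⌋ = 24
river: ρ → (-15,21,3)
river: ρ → (3,21,-15)
river: ρ → (-15,9,9)
river: ρ → (9,9,-15)
ρ-cycle length = 4 (tail of 0 descent steps not counted)

4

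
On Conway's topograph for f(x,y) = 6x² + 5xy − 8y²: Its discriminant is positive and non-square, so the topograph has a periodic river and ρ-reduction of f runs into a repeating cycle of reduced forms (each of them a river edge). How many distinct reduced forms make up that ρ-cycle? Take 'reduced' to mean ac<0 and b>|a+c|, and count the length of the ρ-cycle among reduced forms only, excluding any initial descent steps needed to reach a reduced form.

D = 217, ⌊√D⌋ = 14
river: ρ → (-8,11,3)
river: ρ → (3,13,-4)
river: ρ → (-4,11,6)
river: ρ → (6,13,-2)
river: ρ → (-2,11,12)
river: ρ → (12,13,-1)
river: ρ → (-1,13,12)
river: ρ → (12,11,-2)
river: ρ → (-2,13,6)
river: ρ → (6,11,-4)
river: ρ → (-4,13,3)
river: ρ → (3,11,-8)
river: ρ → (-8,5,6)
river: ρ → (6,7,-7)
river: ρ → (-7,7,6)
river: ρ → (6,5,-8)
ρ-cycle length = 16 (tail of 0 descent steps not counted)

16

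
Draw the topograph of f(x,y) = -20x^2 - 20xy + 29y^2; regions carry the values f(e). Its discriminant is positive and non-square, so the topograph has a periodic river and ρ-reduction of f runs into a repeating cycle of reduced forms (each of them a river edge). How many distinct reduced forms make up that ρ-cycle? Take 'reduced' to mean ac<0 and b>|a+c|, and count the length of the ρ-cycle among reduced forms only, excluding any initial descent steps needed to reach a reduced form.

D = 2720, ⌊√D⌋ = 52
descent: ρ → (29,20,-20)  [lands on river]
river: ρ → (-20,20,29)
river: ρ → (29,38,-11)
river: ρ → (-11,50,5)
river: ρ → (5,50,-11)
river: ρ → (-11,38,29)
ρ-cycle length = 6 (tail of 1 descent step not counted)

6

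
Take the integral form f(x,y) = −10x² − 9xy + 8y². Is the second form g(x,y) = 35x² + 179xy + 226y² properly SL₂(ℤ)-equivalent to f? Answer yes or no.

D₁ = 401, D₂ = 401
river cycle of f (length 10): (8, 9, -10), (-10, 11, 7), (7, 17, -4), (-4, 15, 11), (11, 7, -8), (-8, 9, 10), (10, 11, -7), (-7, 17, 4), (4, 15, -11), (-11, 7, 8)
river cycle of g (length 10): (4, 15, -11), (-11, 7, 8), (8, 9, -10), (-10, 11, 7), (7, 17, -4), (-4, 15, 11), (11, 7, -8), (-8, 9, 10), (10, 11, -7), (-7, 17, 4)
cycles coincide ⇒ equivalent

yes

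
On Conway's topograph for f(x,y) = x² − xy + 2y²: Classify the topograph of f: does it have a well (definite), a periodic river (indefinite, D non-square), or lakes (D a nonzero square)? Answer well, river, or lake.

D = b²−4ac = (-1)² − 4·1·2 = -7
D < 0 ⇒ definite ⇒ every region one sign ⇒ single well

well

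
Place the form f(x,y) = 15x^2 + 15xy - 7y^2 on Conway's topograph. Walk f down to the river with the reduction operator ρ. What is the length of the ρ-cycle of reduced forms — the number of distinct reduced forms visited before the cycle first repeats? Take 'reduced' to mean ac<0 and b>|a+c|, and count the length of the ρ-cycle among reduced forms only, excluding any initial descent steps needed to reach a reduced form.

D = 645, ⌊√D⌋ = 25
river: ρ → (-7,13,17)
river: ρ → (17,21,-3)
river: ρ → (-3,21,17)
river: ρ → (17,13,-7)
river: ρ → (-7,15,15)
river: ρ → (15,15,-7)
ρ-cycle length = 6 (tail of 0 descent steps not counted)

6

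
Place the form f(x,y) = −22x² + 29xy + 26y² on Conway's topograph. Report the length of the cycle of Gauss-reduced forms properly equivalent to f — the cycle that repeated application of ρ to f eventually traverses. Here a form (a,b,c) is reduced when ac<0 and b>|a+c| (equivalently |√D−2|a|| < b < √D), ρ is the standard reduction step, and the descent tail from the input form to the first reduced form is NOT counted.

D = 3129, ⌊√D⌋ = 55
river: ρ → (26,23,-25)
river: ρ → (-25,27,24)
river: ρ → (24,21,-28)
river: ρ → (-28,35,17)
river: ρ → (17,33,-30)
river: ρ → (-30,27,20)
river: ρ → (20,53,-4)
river: ρ → (-4,51,33)
river: ρ → (33,15,-22)
river: ρ → (-22,29,26)
ρ-cycle length = 10 (tail of 0 descent steps not counted)

10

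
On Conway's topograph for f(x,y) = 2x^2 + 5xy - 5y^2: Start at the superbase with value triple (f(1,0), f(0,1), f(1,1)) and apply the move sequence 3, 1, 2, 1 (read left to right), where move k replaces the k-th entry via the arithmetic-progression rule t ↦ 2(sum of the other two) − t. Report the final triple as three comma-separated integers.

start (2,-5,2) = (f(1,0),f(0,1),f(1,1))
replace slot 3: 2·(2+(-5)) − 2 = -8 → (2,-5,-8)
replace slot 1: 2·((-5)+(-8)) − 2 = -28 → (-28,-5,-8)
replace slot 2: 2·((-28)+(-8)) − (-5) = -67 → (-28,-67,-8)
replace slot 1: 2·((-67)+(-8)) − (-28) = -122 → (-122,-67,-8)

-122,-67,-8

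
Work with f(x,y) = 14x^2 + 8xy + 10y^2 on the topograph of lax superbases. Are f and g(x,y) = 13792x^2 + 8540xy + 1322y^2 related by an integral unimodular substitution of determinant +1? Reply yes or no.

D₁ = -496, D₂ = -496
f: flip: (14,8,10)→(10,-8,14)
f: reduced (well bottom): (10,-8,14) with a≤c, −a<b≤a
g: flip: (13792,8540,1322)→(1322,-8540,13792)
g: translate: b→-608 (≡-8540 mod 2644), so (1322,-8540,13792)→(1322,-608,70)
g: flip: (1322,-608,70)→(70,608,1322)
g: translate: b→48 (≡608 mod 140), so (70,608,1322)→(70,48,10)
g: flip: (70,48,10)→(10,-48,70)
g: translate: b→-8 (≡-48 mod 20), so (10,-48,70)→(10,-8,14)
g: reduced (well bottom): (10,-8,14) with a≤c, −a<b≤a
reduced forms (10, -8, 14) vs (10, -8, 14) ⇒ equivalent

yes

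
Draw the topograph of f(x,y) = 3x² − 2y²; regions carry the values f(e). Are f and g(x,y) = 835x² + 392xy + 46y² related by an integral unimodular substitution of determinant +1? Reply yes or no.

D₁ = 24, D₂ = 24
river cycle of f (length 2): (-2, 4, 1), (1, 4, -2)
river cycle of g (length 2): (-2, 4, 1), (1, 4, -2)
cycles coincide ⇒ equivalent

yes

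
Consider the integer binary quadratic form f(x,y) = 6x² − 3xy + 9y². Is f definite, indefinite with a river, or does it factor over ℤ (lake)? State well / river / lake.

D = b²−4ac = (-3)² − 4·6·9 = -207
D < 0 ⇒ definite ⇒ every region one sign ⇒ single well

well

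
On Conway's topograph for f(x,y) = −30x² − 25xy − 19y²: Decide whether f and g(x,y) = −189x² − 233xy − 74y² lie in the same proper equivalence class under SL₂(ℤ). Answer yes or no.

D₁ = -1655, D₂ = -1655
f is negative-definite; reduce −f:
−f: flip: (30,25,19)→(19,-25,30)
−f: translate: b→13 (≡-25 mod 38), so (19,-25,30)→(19,13,24)
−f: reduced (well bottom): (19,13,24) with a≤c, −a<b≤a
flip sign back: reduced form of f is (-19,-13,-24)
g is negative-definite; reduce −g:
−g: translate: b→-145 (≡233 mod 378), so (189,233,74)→(189,-145,30)
−g: flip: (189,-145,30)→(30,145,189)
−g: translate: b→25 (≡145 mod 60), so (30,145,189)→(30,25,19)
−g: flip: (30,25,19)→(19,-25,30)
−g: translate: b→13 (≡-25 mod 38), so (19,-25,30)→(19,13,24)
−g: reduced (well bottom): (19,13,24) with a≤c, −a<b≤a
flip sign back: reduced form of g is (-19,-13,-24)
reduced forms (-19, -13, -24) vs (-19, -13, -24) ⇒ equivalent

yes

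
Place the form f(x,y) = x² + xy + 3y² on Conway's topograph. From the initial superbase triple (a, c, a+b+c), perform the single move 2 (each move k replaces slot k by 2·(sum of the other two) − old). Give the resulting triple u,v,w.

start (1,3,5) = (f(1,0),f(0,1),f(1,1))
replace slot 2: 2·(1+5) − 3 = 9 → (1,9,5)

1,9,5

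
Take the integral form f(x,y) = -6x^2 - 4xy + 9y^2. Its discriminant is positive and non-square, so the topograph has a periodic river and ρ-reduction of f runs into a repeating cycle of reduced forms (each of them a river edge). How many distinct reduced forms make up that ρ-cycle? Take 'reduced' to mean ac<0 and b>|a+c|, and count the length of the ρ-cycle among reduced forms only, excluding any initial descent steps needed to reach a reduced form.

D = 232, ⌊√D⌋ = 15
descent: ρ → (9,4,-6)  [lands on river]
river: ρ → (-6,8,7)
river: ρ → (7,6,-7)
river: ρ → (-7,8,6)
river: ρ → (6,4,-9)
river: ρ → (-9,14,1)
river: ρ → (1,14,-9)
river: ρ → (-9,4,6)
river: ρ → (6,8,-7)
river: ρ → (-7,6,7)
river: ρ → (7,8,-6)
river: ρ → (-6,4,9)
river: ρ → (9,14,-1)
river: ρ → (-1,14,9)
ρ-cycle length = 14 (tail of 1 descent step not counted)

14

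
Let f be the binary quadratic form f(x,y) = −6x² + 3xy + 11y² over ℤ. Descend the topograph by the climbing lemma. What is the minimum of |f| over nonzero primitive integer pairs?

descent: ρ → (11,-3,-6)
descent: ρ → (-6,15,2)  [lands on river]
river: ρ → (2,13,-13)
river: ρ → (-13,13,2)
river: ρ → (2,15,-6)
river: ρ → (-6,9,8)
river: ρ → (8,7,-7)
river: ρ → (-7,7,8)
river: ρ → (8,9,-6)
closes: descent 2, river 8
min |a| on river = 2

2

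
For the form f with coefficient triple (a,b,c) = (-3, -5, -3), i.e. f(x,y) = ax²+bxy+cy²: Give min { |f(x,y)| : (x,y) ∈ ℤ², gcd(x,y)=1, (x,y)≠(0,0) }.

translate: b→-1 (≡5 mod 6), so (3,5,3)→(3,-1,1)
flip: (3,-1,1)→(1,1,3)
reduced (well bottom): (1,1,3) with a≤c, −a<b≤a
well minimum |f| = |-1| = 1 (negative-definite)

1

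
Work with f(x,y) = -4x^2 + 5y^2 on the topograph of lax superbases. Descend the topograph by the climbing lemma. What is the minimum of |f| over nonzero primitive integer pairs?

descent: ρ → (5,0,-4)
descent: ρ → (-4,8,1)  [lands on river]
river: ρ → (1,8,-4)
closes: descent 2, river 2
min |a| on river = 1

1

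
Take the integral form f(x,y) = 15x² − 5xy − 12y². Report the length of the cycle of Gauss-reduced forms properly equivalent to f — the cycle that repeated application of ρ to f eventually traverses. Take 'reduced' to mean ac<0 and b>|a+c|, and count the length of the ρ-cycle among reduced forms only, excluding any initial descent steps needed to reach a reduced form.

D = 745, ⌊√D⌋ = 27
descent: ρ → (-12,5,15)  [lands on river]
river: ρ → (15,25,-2)
river: ρ → (-2,27,2)
river: ρ → (2,25,-15)
river: ρ → (-15,5,12)
river: ρ → (12,19,-8)
river: ρ → (-8,13,18)
river: ρ → (18,23,-3)
river: ρ → (-3,25,10)
river: ρ → (10,15,-13)
river: ρ → (-13,11,12)
river: ρ → (12,13,-12)
river: ρ → (-12,11,13)
river: ρ → (13,15,-10)
river: ρ → (-10,25,3)
river: ρ → (3,23,-18)
river: ρ → (-18,13,8)
river: ρ → (8,19,-12)
ρ-cycle length = 18 (tail of 1 descent step not counted)

18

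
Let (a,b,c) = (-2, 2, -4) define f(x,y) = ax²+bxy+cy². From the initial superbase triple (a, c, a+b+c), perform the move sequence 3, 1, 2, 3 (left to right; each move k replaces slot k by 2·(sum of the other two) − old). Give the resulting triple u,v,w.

start (-2,-4,-4) = (f(1,0),f(0,1),f(1,1))
replace slot 3: 2·((-2)+(-4)) − (-4) = -8 → (-2,-4,-8)
replace slot 1: 2·((-4)+(-8)) − (-2) = -22 → (-22,-4,-8)
replace slot 2: 2·((-22)+(-8)) − (-4) = -56 → (-22,-56,-8)
replace slot 3: 2·((-22)+(-56)) − (-8) = -148 → (-22,-56,-148)

-22,-56,-148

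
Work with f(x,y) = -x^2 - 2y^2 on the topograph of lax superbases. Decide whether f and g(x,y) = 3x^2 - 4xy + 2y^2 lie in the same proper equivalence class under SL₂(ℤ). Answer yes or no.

D₁ = -8, D₂ = -8
f is negative-definite; reduce −f:
−f: reduced (well bottom): (1,0,2) with a≤c, −a<b≤a
flip sign back: reduced form of f is (-1,0,-2)
g: translate: b→2 (≡-4 mod 6), so (3,-4,2)→(3,2,1)
g: flip: (3,2,1)→(1,-2,3)
g: translate: b→0 (≡-2 mod 2), so (1,-2,3)→(1,0,2)
g: reduced (well bottom): (1,0,2) with a≤c, −a<b≤a
reduced forms (-1, 0, -2) vs (1, 0, 2) ⇒ inequivalent

no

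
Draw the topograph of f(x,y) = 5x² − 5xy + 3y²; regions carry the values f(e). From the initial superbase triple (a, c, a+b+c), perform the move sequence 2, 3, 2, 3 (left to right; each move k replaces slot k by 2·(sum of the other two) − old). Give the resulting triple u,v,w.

start (5,3,3) = (f(1,0),f(0,1),f(1,1))
replace slot 2: 2·(5+3) − 3 = 13 → (5,13,3)
replace slot 3: 2·(5+13) − 3 = 33 → (5,13,33)
replace slot 2: 2·(5+33) − 13 = 63 → (5,63,33)
replace slot 3: 2·(5+63) − 33 = 103 → (5,63,103)

5,63,103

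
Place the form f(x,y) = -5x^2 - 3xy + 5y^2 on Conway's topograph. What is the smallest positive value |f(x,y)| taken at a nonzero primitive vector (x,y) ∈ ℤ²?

descent: ρ → (5,3,-5)  [lands on river]
river: ρ → (-5,7,3)
river: ρ → (3,5,-7)
river: ρ → (-7,9,1)
river: ρ → (1,9,-7)
river: ρ → (-7,5,3)
river: ρ → (3,7,-5)
river: ρ → (-5,3,5)
river: ρ → (5,7,-3)
river: ρ → (-3,5,7)
river: ρ → (7,9,-1)
river: ρ → (-1,9,7)
river: ρ → (7,5,-3)
river: ρ → (-3,7,5)
closes: descent 1, river 14
min |a| on river = 1

1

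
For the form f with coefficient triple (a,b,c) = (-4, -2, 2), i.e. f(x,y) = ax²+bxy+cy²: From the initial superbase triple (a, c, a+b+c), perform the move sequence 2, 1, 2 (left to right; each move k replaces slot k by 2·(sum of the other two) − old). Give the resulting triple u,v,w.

start (-4,2,-4) = (f(1,0),f(0,1),f(1,1))
replace slot 2: 2·((-4)+(-4)) − 2 = -18 → (-4,-18,-4)
replace slot 1: 2·((-18)+(-4)) − (-4) = -40 → (-40,-18,-4)
replace slot 2: 2·((-40)+(-4)) − (-18) = -70 → (-40,-70,-4)

-40,-70,-4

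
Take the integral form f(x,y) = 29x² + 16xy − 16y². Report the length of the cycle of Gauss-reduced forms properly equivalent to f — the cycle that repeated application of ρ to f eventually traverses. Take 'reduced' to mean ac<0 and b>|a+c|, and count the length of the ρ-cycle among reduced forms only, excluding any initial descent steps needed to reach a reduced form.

D = 2112, ⌊√D⌋ = 45
river: ρ → (-16,16,29)
river: ρ → (29,42,-3)
river: ρ → (-3,42,29)
river: ρ → (29,16,-16)
ρ-cycle length = 4 (tail of 0 descent steps not counted)

4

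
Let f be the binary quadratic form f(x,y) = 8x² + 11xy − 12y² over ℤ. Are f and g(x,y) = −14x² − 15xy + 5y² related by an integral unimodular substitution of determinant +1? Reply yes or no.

D₁ = 505, D₂ = 505
river cycle of f (length 8): (-12, 13, 7), (7, 15, -10), (-10, 5, 12), (12, 19, -3), (-3, 17, 18), (18, 19, -2), (-2, 21, 8), (8, 11, -12)
river cycle of g (length 8): (5, 15, -14), (-14, 13, 6), (6, 11, -16), (-16, 21, 1), (1, 21, -16), (-16, 11, 6), (6, 13, -14), (-14, 15, 5)
cycles differ ⇒ inequivalent

no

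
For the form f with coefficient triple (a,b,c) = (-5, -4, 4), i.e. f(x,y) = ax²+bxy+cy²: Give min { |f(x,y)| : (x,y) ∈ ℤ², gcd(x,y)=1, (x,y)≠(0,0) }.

descent: ρ → (4,4,-5)  [lands on river]
river: ρ → (-5,6,3)
river: ρ → (3,6,-5)
river: ρ → (-5,4,4)
closes: descent 1, river 4
min |a| on river = 3

3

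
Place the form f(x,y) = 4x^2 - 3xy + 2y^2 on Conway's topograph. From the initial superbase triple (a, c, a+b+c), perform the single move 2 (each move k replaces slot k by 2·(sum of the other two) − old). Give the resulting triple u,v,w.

start (4,2,3) = (f(1,0),f(0,1),f(1,1))
replace slot 2: 2·(4+3) − 2 = 12 → (4,12,3)

4,12,3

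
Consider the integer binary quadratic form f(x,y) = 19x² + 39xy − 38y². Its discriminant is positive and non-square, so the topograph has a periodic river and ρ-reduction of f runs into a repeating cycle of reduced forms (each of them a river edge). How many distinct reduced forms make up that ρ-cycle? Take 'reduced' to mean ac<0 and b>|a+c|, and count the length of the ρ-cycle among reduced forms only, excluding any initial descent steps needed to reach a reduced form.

D = 4409, ⌊√D⌋ = 66
river: ρ → (-38,37,20)
river: ρ → (20,43,-32)
river: ρ → (-32,21,31)
river: ρ → (31,41,-22)
river: ρ → (-22,47,25)
river: ρ → (25,53,-16)
river: ρ → (-16,43,40)
river: ρ → (40,37,-19)
river: ρ → (-19,39,38)
river: ρ → (38,37,-20)
river: ρ → (-20,43,32)
river: ρ → (32,21,-31)
river: ρ → (-31,41,22)
river: ρ → (22,47,-25)
river: ρ → (-25,53,16)
river: ρ → (16,43,-40)
river: ρ → (-40,37,19)
river: ρ → (19,39,-38)
ρ-cycle length = 18 (tail of 0 descent steps not counted)

18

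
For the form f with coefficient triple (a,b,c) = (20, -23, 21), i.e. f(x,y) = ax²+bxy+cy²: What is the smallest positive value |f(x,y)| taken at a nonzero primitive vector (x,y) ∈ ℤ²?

translate: b→17 (≡-23 mod 40), so (20,-23,21)→(20,17,18)
flip: (20,17,18)→(18,-17,20)
reduced (well bottom): (18,-17,20) with a≤c, −a<b≤a
well minimum = a = 18

18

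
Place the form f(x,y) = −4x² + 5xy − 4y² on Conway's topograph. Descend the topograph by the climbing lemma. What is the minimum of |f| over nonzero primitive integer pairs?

translate: b→3 (≡-5 mod 8), so (4,-5,4)→(4,3,3)
flip: (4,3,3)→(3,-3,4)
translate: b→3 (≡-3 mod 6), so (3,-3,4)→(3,3,4)
reduced (well bottom): (3,3,4) with a≤c, −a<b≤a
well minimum |f| = |-3| = 3 (negative-definite)

3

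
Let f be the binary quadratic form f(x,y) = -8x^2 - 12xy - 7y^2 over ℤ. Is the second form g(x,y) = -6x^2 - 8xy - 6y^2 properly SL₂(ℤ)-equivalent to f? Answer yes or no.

D₁ = -80, D₂ = -80
f is negative-definite; reduce −f:
−f: translate: b→-4 (≡12 mod 16), so (8,12,7)→(8,-4,3)
−f: flip: (8,-4,3)→(3,4,8)
−f: translate: b→-2 (≡4 mod 6), so (3,4,8)→(3,-2,7)
−f: reduced (well bottom): (3,-2,7) with a≤c, −a<b≤a
flip sign back: reduced form of f is (-3,2,-7)
g is negative-definite; reduce −g:
−g: translate: b→-4 (≡8 mod 12), so (6,8,6)→(6,-4,4)
−g: flip: (6,-4,4)→(4,4,6)
−g: reduced (well bottom): (4,4,6) with a≤c, −a<b≤a
flip sign back: reduced form of g is (-4,-4,-6)
reduced forms (-3, 2, -7) vs (-4, -4, -6) ⇒ inequivalent

no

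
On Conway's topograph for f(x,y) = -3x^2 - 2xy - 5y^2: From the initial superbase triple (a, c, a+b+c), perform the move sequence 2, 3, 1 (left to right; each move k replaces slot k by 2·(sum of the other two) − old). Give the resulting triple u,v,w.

start (-3,-5,-10) = (f(1,0),f(0,1),f(1,1))
replace slot 2: 2·((-3)+(-10)) − (-5) = -21 → (-3,-21,-10)
replace slot 3: 2·((-3)+(-21)) − (-10) = -38 → (-3,-21,-38)
replace slot 1: 2·((-21)+(-38)) − (-3) = -115 → (-115,-21,-38)

-115,-21,-38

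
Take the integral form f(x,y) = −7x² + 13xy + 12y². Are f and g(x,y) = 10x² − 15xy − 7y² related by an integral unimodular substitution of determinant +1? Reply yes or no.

D₁ = 505, D₂ = 505
river cycle of f (length 8): (12, 11, -8), (-8, 21, 2), (2, 19, -18), (-18, 17, 3), (3, 19, -12), (-12, 5, 10), (10, 15, -7), (-7, 13, 12)
river cycle of g (length 8): (-7, 15, 10), (10, 5, -12), (-12, 19, 3), (3, 17, -18), (-18, 19, 2), (2, 21, -8), (-8, 11, 12), (12, 13, -7)
cycles differ ⇒ inequivalent

no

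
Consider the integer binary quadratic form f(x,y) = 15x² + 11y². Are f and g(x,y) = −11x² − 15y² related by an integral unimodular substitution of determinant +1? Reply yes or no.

D₁ = -660, D₂ = -660
f: flip: (15,0,11)→(11,0,15)
f: reduced (well bottom): (11,0,15) with a≤c, −a<b≤a
g is negative-definite; reduce −g:
−g: reduced (well bottom): (11,0,15) with a≤c, −a<b≤a
flip sign back: reduced form of g is (-11,0,-15)
reduced forms (11, 0, 15) vs (-11, 0, -15) ⇒ inequivalent

no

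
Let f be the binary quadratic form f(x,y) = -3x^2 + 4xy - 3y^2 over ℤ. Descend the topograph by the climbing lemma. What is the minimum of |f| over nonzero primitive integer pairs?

translate: b→2 (≡-4 mod 6), so (3,-4,3)→(3,2,2)
flip: (3,2,2)→(2,-2,3)
translate: b→2 (≡-2 mod 4), so (2,-2,3)→(2,2,3)
reduced (well bottom): (2,2,3) with a≤c, −a<b≤a
well minimum |f| = |-2| = 2 (negative-definite)

2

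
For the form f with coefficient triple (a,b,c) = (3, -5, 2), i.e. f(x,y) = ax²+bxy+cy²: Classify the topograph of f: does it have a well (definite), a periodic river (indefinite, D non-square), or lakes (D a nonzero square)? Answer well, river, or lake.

D = b²−4ac = (-5)² − 4·3·2 = 1
D = 1² is a perfect square ⇒ form factors over ℤ ⇒ lakes

lake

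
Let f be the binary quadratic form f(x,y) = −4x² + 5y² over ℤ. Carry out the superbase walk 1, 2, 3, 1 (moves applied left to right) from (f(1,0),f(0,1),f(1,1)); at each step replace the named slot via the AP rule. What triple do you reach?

start (-4,5,1) = (f(1,0),f(0,1),f(1,1))
replace slot 1: 2·(5+1) − (-4) = 16 → (16,5,1)
replace slot 2: 2·(16+1) − 5 = 29 → (16,29,1)
replace slot 3: 2·(16+29) − 1 = 89 → (16,29,89)
replace slot 1: 2·(29+89) − 16 = 220 → (220,29,89)

220,29,89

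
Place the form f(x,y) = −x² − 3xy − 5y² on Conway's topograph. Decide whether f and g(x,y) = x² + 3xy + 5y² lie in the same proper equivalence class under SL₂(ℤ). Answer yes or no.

D₁ = -11, D₂ = -11
f is negative-definite; reduce −f:
−f: translate: b→1 (≡3 mod 2), so (1,3,5)→(1,1,3)
−f: reduced (well bottom): (1,1,3) with a≤c, −a<b≤a
flip sign back: reduced form of f is (-1,-1,-3)
g: translate: b→1 (≡3 mod 2), so (1,3,5)→(1,1,3)
g: reduced (well bottom): (1,1,3) with a≤c, −a<b≤a
reduced forms (-1, -1, -3) vs (1, 1, 3) ⇒ inequivalent

no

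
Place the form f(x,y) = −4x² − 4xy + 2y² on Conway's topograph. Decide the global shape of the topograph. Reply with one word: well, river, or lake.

D = b²−4ac = (-4)² − 4·(-4)·2 = 48
D > 0 non-square ⇒ indefinite ⇒ periodic river

river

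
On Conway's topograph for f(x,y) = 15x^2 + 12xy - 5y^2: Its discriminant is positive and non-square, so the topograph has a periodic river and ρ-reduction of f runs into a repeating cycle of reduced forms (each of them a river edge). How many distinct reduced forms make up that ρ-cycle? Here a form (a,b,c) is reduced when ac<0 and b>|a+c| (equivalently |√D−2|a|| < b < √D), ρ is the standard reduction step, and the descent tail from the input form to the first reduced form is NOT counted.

D = 444, ⌊√D⌋ = 21
river: ρ → (-5,18,6)
river: ρ → (6,18,-5)
river: ρ → (-5,12,15)
river: ρ → (15,18,-2)
river: ρ → (-2,18,15)
river: ρ → (15,12,-5)
ρ-cycle length = 6 (tail of 0 descent steps not counted)

6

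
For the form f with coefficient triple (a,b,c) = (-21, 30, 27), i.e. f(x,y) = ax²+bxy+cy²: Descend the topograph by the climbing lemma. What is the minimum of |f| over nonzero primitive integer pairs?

river: ρ → (27,24,-24)
river: ρ → (-24,24,27)
river: ρ → (27,30,-21)
river: ρ → (-21,54,3)
river: ρ → (3,54,-21)
river: ρ → (-21,30,27)
closes: descent 0, river 6
min |a| on river = 3

3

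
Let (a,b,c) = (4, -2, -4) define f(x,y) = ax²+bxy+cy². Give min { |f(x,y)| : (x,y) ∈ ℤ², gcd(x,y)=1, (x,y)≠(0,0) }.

descent: ρ → (-4,2,4)  [lands on river]
river: ρ → (4,6,-2)
river: ρ → (-2,6,4)
river: ρ → (4,2,-4)
river: ρ → (-4,6,2)
river: ρ → (2,6,-4)
closes: descent 1, river 6
min |a| on river = 2

2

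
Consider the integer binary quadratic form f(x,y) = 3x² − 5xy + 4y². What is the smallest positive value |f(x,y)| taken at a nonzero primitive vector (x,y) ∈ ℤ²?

translate: b→1 (≡-5 mod 6), so (3,-5,4)→(3,1,2)
flip: (3,1,2)→(2,-1,3)
reduced (well bottom): (2,-1,3) with a≤c, −a<b≤a
well minimum = a = 2

2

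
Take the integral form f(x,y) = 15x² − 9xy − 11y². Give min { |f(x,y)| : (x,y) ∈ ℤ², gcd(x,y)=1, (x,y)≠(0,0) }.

descent: ρ → (-11,9,15)  [lands on river]
river: ρ → (15,21,-5)
river: ρ → (-5,19,19)
river: ρ → (19,19,-5)
river: ρ → (-5,21,15)
river: ρ → (15,9,-11)
river: ρ → (-11,13,13)
river: ρ → (13,13,-11)
closes: descent 1, river 8
min |a| on river = 5

5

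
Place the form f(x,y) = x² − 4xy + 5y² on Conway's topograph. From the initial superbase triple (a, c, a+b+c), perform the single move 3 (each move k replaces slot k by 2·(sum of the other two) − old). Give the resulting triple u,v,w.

start (1,5,2) = (f(1,0),f(0,1),f(1,1))
replace slot 3: 2·(1+5) − 2 = 10 → (1,5,10)

1,5,10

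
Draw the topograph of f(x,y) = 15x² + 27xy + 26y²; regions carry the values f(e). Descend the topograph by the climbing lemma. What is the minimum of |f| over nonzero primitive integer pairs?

translate: b→-3 (≡27 mod 30), so (15,27,26)→(15,-3,14)
flip: (15,-3,14)→(14,3,15)
reduced (well bottom): (14,3,15) with a≤c, −a<b≤a
well minimum = a = 14

14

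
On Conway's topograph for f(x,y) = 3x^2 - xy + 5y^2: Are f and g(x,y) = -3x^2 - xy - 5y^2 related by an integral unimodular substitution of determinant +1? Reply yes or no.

D₁ = -59, D₂ = -59
f: reduced (well bottom): (3,-1,5) with a≤c, −a<b≤a
g is negative-definite; reduce −g:
−g: reduced (well bottom): (3,1,5) with a≤c, −a<b≤a
flip sign back: reduced form of g is (-3,-1,-5)
reduced forms (3, -1, 5) vs (-3, -1, -5) ⇒ inequivalent

no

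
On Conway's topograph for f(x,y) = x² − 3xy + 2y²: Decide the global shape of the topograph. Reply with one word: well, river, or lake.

D = b²−4ac = (-3)² − 4·1·2 = 1
D = 1² is a perfect square ⇒ form factors over ℤ ⇒ lakes

lake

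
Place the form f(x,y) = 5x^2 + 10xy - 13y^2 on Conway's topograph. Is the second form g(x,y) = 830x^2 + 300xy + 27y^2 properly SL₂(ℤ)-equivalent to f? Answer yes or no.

D₁ = 360, D₂ = 360
river cycle of f (length 4): (-13, 16, 2), (2, 16, -13), (-13, 10, 5), (5, 10, -13)
river cycle of g (length 4): (2, 16, -13), (-13, 10, 5), (5, 10, -13), (-13, 16, 2)
cycles coincide ⇒ equivalent

yes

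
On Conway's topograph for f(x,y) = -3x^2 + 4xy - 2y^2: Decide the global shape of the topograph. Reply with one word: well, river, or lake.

D = b²−4ac = 4² − 4·(-3)·(-2) = -8
D < 0 ⇒ definite ⇒ every region one sign ⇒ single well

well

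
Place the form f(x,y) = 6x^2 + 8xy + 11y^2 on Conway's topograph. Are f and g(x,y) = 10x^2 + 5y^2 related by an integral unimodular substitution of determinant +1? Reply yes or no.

D₁ = -200, D₂ = -200
f: translate: b→-4 (≡8 mod 12), so (6,8,11)→(6,-4,9)
f: reduced (well bottom): (6,-4,9) with a≤c, −a<b≤a
g: flip: (10,0,5)→(5,0,10)
g: reduced (well bottom): (5,0,10) with a≤c, −a<b≤a
reduced forms (6, -4, 9) vs (5, 0, 10) ⇒ inequivalent

no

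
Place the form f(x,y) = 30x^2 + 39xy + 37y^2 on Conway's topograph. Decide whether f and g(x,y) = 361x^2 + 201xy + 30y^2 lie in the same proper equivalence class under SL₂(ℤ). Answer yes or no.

D₁ = -2919, D₂ = -2919
f: translate: b→-21 (≡39 mod 60), so (30,39,37)→(30,-21,28)
f: flip: (30,-21,28)→(28,21,30)
f: reduced (well bottom): (28,21,30) with a≤c, −a<b≤a
g: flip: (361,201,30)→(30,-201,361)
g: translate: b→-21 (≡-201 mod 60), so (30,-201,361)→(30,-21,28)
g: flip: (30,-21,28)→(28,21,30)
g: reduced (well bottom): (28,21,30) with a≤c, −a<b≤a
reduced forms (28, 21, 30) vs (28, 21, 30) ⇒ equivalent

yes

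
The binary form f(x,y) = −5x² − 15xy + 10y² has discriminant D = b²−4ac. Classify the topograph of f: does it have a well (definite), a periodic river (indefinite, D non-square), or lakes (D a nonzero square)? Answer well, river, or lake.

D = b²−4ac = (-15)² − 4·(-5)·10 = 425
D > 0 non-square ⇒ indefinite ⇒ periodic river

river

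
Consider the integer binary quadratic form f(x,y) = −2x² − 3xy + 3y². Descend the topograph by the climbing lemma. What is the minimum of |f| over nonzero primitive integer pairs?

descent: ρ → (3,3,-2)  [lands on river]
river: ρ → (-2,5,1)
river: ρ → (1,5,-2)
river: ρ → (-2,3,3)
closes: descent 1, river 4
min |a| on river = 1

1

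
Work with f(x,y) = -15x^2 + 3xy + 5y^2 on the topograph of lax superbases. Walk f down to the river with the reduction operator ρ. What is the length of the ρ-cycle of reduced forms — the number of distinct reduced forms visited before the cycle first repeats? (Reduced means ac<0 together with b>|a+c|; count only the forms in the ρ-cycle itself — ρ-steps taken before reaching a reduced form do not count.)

D = 309, ⌊√D⌋ = 17
descent: ρ → (5,17,-1)  [lands on river]
river: ρ → (-1,17,5)
river: ρ → (5,13,-7)
river: ρ → (-7,15,3)
river: ρ → (3,15,-7)
river: ρ → (-7,13,5)
ρ-cycle length = 6 (tail of 1 descent step not counted)

6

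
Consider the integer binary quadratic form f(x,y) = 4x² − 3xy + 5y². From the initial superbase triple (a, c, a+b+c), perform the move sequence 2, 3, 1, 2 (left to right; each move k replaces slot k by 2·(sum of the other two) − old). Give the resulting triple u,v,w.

start (4,5,6) = (f(1,0),f(0,1),f(1,1))
replace slot 2: 2·(4+6) − 5 = 15 → (4,15,6)
replace slot 3: 2·(4+15) − 6 = 32 → (4,15,32)
replace slot 1: 2·(15+32) − 4 = 90 → (90,15,32)
replace slot 2: 2·(90+32) − 15 = 229 → (90,229,32)

90,229,32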